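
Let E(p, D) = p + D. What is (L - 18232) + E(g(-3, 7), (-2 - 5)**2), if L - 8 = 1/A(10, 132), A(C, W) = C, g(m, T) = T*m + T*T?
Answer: -181469/10 ≈ -18147.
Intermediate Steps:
g(m, T) = T**2 + T*m (g(m, T) = T*m + T**2 = T**2 + T*m)
E(p, D) = D + p
L = 81/10 (L = 8 + 1/10 = 81/10 ≈ 8.1000)
(L - 18232) + E(g(-3, 7), (-2 - 5)**2) = (81/10 - 18232) + ((-2 - 5)**2 + 7*(7 - 3)) = -182239/10 + ((-7)**2 + 7*4) = -182239/10 + (49 + 28) = -182239/10 + 77 = -181469/10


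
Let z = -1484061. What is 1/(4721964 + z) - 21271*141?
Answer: -9711154294532/3237903 ≈ -2.9992e+6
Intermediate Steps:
1/(4721964 + z) - 21271*141 = 1/(4721964 - 1484061) - 21271*141 = 1/3237903 - 1*2999211 = 1/3237903 - 2999211 = -9711154294532/3237903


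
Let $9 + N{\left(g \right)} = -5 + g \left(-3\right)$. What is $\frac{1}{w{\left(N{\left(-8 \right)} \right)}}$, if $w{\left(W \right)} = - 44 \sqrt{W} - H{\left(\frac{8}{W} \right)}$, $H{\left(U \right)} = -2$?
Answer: $- \frac{1}{9678} - \frac{11 \sqrt{10}}{4839} \approx -0.0072918$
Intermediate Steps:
$N{\left(g \right)} = -14 - 3 g$ ($N{\left(g \right)} = -9 + \left(-5 + g \left(-3\right)\right) = -9 - \left(5 + 3 g\right) = -14 - 3 g$)
$w{\left(W \right)} = 2 - 44 \sqrt{W}$ ($w{\left(W \right)} = - 44 \sqrt{W} - -2 = - 44 \sqrt{W} + 2 = 2 - 44 \sqrt{W}$)
$\frac{1}{w{\left(N{\left(-8 \right)} \right)}} = \frac{1}{2 - 44 \sqrt{-14 - -24}} = \frac{1}{2 - 44 \sqrt{-14 + 24}} = \frac{1}{2 - 44 \sqrt{10}}$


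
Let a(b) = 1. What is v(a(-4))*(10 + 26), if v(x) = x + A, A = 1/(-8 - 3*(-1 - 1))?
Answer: 18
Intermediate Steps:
A = -½ (A = 1/(-8 - 3*(-2)) = 1/(-8 + 6) = 1/(-2) = -½ ≈ -0.50000)
v(x) = -½ + x (v(x) = x - ½ = -½ + x)
v(a(-4))*(10 + 26) = (-½ + 1)*(10 + 26) = (½)*36 = 18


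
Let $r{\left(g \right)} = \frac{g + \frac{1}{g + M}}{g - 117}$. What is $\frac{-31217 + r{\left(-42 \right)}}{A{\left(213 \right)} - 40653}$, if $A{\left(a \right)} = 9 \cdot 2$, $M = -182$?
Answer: $\frac{1111815263}{1447256160} \approx 0.76822$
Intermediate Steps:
$A{\left(a \right)} = 18$
$r{\left(g \right)} = \frac{g + \frac{1}{-182 + g}}{-117 + g}$ ($r{\left(g \right)} = \frac{g + \frac{1}{g - 182}}{g - 117} = \frac{g + \frac{1}{-182 + g}}{-117 + g}$)
$\frac{-31217 + r{\left(-42 \right)}}{A{\left(213 \right)} - 40653} = \frac{-31217 + \frac{1 + \left(-42\right)^{2} - -7644}{21294 + \left(-42\right)^{2} - -12558}}{18 - 40653} = \frac{-31217 + \frac{1 + 1764 + 7644}{21294 + 1764 + 12558}}{-40635} = \left(-31217 + \frac{1}{35616} \cdot 9409\right) \left(- \frac{1}{40635}\right) = \left(-31217 + \frac{9409}{35616}\right) \left(- \frac{1}{40635}\right) = \left(- \frac{1111815263}{35616}\right) \left(- \frac{1}{40635}\right) = \frac{1111815263}{1447256160}$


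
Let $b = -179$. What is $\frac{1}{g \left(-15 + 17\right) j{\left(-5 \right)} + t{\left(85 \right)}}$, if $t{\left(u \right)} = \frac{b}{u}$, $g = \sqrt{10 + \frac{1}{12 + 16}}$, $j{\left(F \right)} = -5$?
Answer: $\frac{106505}{50531338} - \frac{36125 \sqrt{1967}}{50531338} \approx -0.029599$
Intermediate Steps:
$g = \frac{\sqrt{1967}}{14}$ ($g = \sqrt{10 + \frac{1}{28}} = \sqrt{\frac{281}{28}} = \frac{\sqrt{1967}}{14} \approx 3.1679$)
$t{\left(u \right)} = - \frac{179}{u}$
$\frac{1}{g \left(-15 + 17\right) j{\left(-5 \right)} + t{\left(85 \right)}} = \frac{1}{\frac{\sqrt{1967}}{14} \left(-15 + 17\right) \left(-5\right) - \frac{179}{85}} = \frac{1}{\frac{\sqrt{1967}}{14} \cdot 2 \left(-5\right) - \frac{179}{85}} = \frac{1}{\frac{\sqrt{1967}}{7} \left(-5\right) - \frac{179}{85}} = \frac{1}{- \frac{5 \sqrt{1967}}{7} - \frac{179}{85}} = \frac{1}{- \frac{179}{85} - \frac{5 \sqrt{1967}}{7}}$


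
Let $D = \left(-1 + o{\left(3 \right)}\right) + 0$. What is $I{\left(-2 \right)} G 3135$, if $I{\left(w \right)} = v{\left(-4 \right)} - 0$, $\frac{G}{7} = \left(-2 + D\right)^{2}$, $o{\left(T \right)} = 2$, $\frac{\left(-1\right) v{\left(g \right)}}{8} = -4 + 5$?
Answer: $-175560$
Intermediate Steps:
$v{\left(g \right)} = -8$ ($v{\left(g \right)} = - 8 \left(-4 + 5\right) = \left(-8\right) 1 = -8$)
$D = 1$ ($D = \left(-1 + 2\right) + 0 = 1 + 0 = 1$)
$G = 7$ ($G = 7 \left(-2 + 1\right)^{2} = 7 \left(-1\right)^{2} = 7 \cdot 1 = 7$)
$I{\left(w \right)} = -8$ ($I{\left(w \right)} = -8 - 0 = -8 + 0 = -8$)
$I{\left(-2 \right)} G 3135 = \left(-8\right) 7 \cdot 3135 = \left(-56\right) 3135 = -175560$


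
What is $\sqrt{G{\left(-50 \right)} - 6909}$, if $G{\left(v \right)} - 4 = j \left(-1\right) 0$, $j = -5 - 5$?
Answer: $i \sqrt{6905} \approx 83.096 i$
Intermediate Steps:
$j = -10$
$G{\left(v \right)} = 4$ ($G{\left(v \right)} = 4 + \left(-10\right) \left(-1\right) 0 = 4 + 10 \cdot 0 = 4 + 0 = 4$)
$\sqrt{G{\left(-50 \right)} - 6909} = \sqrt{4 - 6909} = \sqrt{-6905} = i \sqrt{6905}$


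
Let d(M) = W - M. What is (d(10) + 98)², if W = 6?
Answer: 8836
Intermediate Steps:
d(M) = 6 - M
(d(10) + 98)² = ((6 - 1*10) + 98)² = ((6 - 10) + 98)² = (-4 + 98)² = 94² = 8836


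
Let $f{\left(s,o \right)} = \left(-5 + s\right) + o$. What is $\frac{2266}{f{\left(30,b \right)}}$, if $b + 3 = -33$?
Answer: $-206$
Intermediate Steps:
$b = -36$ ($b = -3 - 33 = -36$)
$f{\left(s,o \right)} = -5 + o + s$
$\frac{2266}{f{\left(30,b \right)}} = \frac{2266}{-5 - 36 + 30} = \frac{2266}{-11} = 2266 \left(- \frac{1}{11}\right) = -206$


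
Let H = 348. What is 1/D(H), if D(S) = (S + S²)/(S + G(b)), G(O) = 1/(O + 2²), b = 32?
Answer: 12529/4372272 ≈ 0.0028656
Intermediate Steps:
G(O) = 1/(4 + O) (G(O) = 1/(O + 4) = 1/(4 + O))
D(S) = (S + S²)/(1/36 + S) (D(S) = (S + S²)/(S + 1/(4 + 32)) = (S + S²)/(S + 1/36) = (S + S²)/(1/36 + S))
1/D(H) = 1/(36*348*(1 + 348)/(1 + 36*348)) = 1/(36*348*349/(1 + 12528)) = 1/(36*348*349/12529) = 1/(36*348*(1/12529)*349) = 1/(4372272/12529) = 12529/4372272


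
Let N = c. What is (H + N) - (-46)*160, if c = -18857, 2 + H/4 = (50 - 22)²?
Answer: -8369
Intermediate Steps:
H = 3128 (H = -8 + 4*(50 - 22)² = -8 + 4*28² = -8 + 4*784 = -8 + 3136 = 3128)
N = -18857
(H + N) - (-46)*160 = (3128 - 18857) - (-46)*160 = -15729 - 1*(-7360) = -15729 + 7360 = -8369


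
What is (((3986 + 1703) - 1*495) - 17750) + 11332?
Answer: -1224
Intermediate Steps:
(((3986 + 1703) - 1*495) - 17750) + 11332 = ((5689 - 495) - 17750) + 11332 = (5194 - 17750) + 11332 = -12556 + 11332 = -1224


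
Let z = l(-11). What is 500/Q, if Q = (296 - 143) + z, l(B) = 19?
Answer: 125/43 ≈ 2.9070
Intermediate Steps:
z = 19
Q = 172 (Q = (296 - 143) + 19 = 153 + 19 = 172)
500/Q = 500/172 = 500*(1/172) = 125/43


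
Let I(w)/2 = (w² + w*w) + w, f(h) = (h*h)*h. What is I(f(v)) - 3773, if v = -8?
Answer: 1043779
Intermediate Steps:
f(h) = h³ (f(h) = h²*h = h³)
I(w) = 2*w + 4*w² (I(w) = 2*((w² + w*w) + w) = 2*((w² + w²) + w) = 2*(2*w² + w) = 2*(w + 2*w²) = 2*w + 4*w²)
I(f(v)) - 3773 = 2*(-8)³*(1 + 2*(-8)³) - 3773 = 2*(-512)*(1 + 2*(-512)) - 3773 = 2*(-512)*(1 - 1024) - 3773 = 2*(-512)*(-1023) - 3773 = 1047552 - 3773 = 1043779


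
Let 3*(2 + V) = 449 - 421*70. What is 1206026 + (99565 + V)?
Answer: 3887746/3 ≈ 1.2959e+6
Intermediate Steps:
V = -29027/3 (V = -2 + (449 - 421*70)/3 = -2 + (449 - 29470)/3 = -2 + (⅓)*(-29021) = -2 - 29021/3 = -29027/3 ≈ -9675.7)
1206026 + (99565 + V) = 1206026 + (99565 - 29027/3) = 1206026 + 269668/3 = 3887746/3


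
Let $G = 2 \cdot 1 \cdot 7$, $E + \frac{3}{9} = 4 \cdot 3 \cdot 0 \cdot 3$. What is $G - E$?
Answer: $\frac{43}{3} \approx 14.333$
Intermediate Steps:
$E = - \frac{1}{3}$ ($E = - \frac{1}{3} + 4 \cdot 3 \cdot 0 \cdot 3 = - \frac{1}{3} + 12 \cdot 0 \cdot 3 = - \frac{1}{3} + 0 \cdot 3 = - \frac{1}{3} + 0 = - \frac{1}{3} \approx -0.33333$)
$G = 14$ ($G = 2 \cdot 7 = 14$)
$G - E = 14 - - \frac{1}{3} = 14 + \frac{1}{3} = \frac{43}{3}$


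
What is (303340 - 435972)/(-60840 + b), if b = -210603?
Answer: 132632/271443 ≈ 0.48862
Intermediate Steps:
(303340 - 435972)/(-60840 + b) = (303340 - 435972)/(-60840 - 210603) = -132632/(-271443) = -132632*(-1/271443) = 132632/271443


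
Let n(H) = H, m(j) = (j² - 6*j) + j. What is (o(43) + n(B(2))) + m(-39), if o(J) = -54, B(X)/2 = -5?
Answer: 1652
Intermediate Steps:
B(X) = -10 (B(X) = 2*(-5) = -10)
m(j) = j² - 5*j
(o(43) + n(B(2))) + m(-39) = (-54 - 10) - 39*(-5 - 39) = -64 - 39*(-44) = -64 + 1716 = 1652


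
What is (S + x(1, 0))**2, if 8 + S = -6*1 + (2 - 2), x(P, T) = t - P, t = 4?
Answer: 121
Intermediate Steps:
x(P, T) = 4 - P
S = -14 (S = -8 + (-6*1 + (2 - 2)) = -8 + (-6 + 0) = -8 - 6 = -14)
(S + x(1, 0))**2 = (-14 + (4 - 1*1))**2 = (-14 + (4 - 1))**2 = (-14 + 3)**2 = (-11)**2 = 121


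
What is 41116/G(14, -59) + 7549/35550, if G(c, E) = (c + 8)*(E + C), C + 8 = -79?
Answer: -359356603/28546650 ≈ -12.588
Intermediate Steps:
C = -87 (C = -8 - 79 = -87)
G(c, E) = (-87 + E)*(8 + c) (G(c, E) = (c + 8)*(E - 87) = (8 + c)*(-87 + E) = (-87 + E)*(8 + c))
41116/G(14, -59) + 7549/35550 = 41116/(-696 - 87*14 + 8*(-59) - 59*14) + 7549/35550 = 41116/(-696 - 1218 - 472 - 826) + 7549*(1/35550) = 41116/(-3212) + 7549/35550 = 41116*(-1/3212) + 7549/35550 = -10279/803 + 7549/35550 = -359356603/28546650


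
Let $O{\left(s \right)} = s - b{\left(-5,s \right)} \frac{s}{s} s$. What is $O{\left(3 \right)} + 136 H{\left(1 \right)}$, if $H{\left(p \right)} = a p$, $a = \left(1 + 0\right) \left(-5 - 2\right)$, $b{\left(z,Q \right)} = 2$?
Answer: $-955$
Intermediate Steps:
$a = -7$ ($a = 1 \left(-7\right) = -7$)
$O{\left(s \right)} = - s$ ($O{\left(s \right)} = s - 2 \frac{s}{s} s = s - 2 \cdot 1 s = s - 2 s = - s$)
$H{\left(p \right)} = - 7 p$
$O{\left(3 \right)} + 136 H{\left(1 \right)} = \left(-1\right) 3 + 136 \left(\left(-7\right) 1\right) = -3 + 136 \left(-7\right) = -3 - 952 = -955$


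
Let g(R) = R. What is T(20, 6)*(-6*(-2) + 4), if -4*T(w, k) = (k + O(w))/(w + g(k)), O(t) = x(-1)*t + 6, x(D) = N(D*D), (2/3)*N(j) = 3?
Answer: -204/13 ≈ -15.692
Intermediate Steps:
N(j) = 9/2 (N(j) = (3/2)*3 = 9/2)
x(D) = 9/2
O(t) = 6 + 9*t/2 (O(t) = 9*t/2 + 6 = 6 + 9*t/2)
T(w, k) = -(6 + k + 9*w/2)/(4*(k + w)) (T(w, k) = -(k + (6 + 9*w/2))/(4*(w + k)) = -(6 + k + 9*w/2)/(4*(k + w)))
T(20, 6)*(-6*(-2) + 4) = ((-12 - 9*20 - 2*6)/(8*(6 + 20)))*(-6*(-2) + 4) = ((⅛)*(-12 - 180 - 12)/26)*(12 + 4) = ((⅛)*(1/26)*(-204))*16 = -51/52*16 = -204/13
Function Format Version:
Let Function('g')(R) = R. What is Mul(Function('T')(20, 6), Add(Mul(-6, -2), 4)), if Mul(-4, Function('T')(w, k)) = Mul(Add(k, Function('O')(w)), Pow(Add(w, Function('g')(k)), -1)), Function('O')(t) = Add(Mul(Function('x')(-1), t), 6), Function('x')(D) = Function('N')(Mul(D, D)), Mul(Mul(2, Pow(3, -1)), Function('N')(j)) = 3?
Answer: Rational(-204, 13) ≈ -15.692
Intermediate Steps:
Function('N')(j) = Rational(9, 2) (Function('N')(j) = Mul(Rational(3, 2), 3) = Rational(9, 2))
Function('x')(D) = Rational(9, 2)
Function('O')(t) = Add(6, Mul(Rational(9, 2), t)) (Function('O')(t) = Add(Mul(Rational(9, 2), t), 6) = Add(6, Mul(Rational(9, 2), t)))
Function('T')(w, k) = Mul(Rational(-1, 4), Pow(Add(k, w), -1), Add(6, k, Mul(Rational(9, 2), w))) (Function('T')(w, k) = Mul(Rational(-1, 4), Mul(Add(k, Add(6, Mul(Rational(9, 2), w))), Pow(Add(w, k), -1))) = Mul(Rational(-1, 4), Mul(Add(6, k, Mul(Rational(9, 2), w)), Pow(Add(k, w), -1))) = Mul(Rational(-1, 4), Mul(Pow(Add(k, w), -1), Add(6, k, Mul(Rational(9, 2), w)))) = Mul(Rational(-1, 4), Pow(Add(k, w), -1), Add(6, k, Mul(Rational(9, 2), w))))
Mul(Function('T')(20, 6), Add(Mul(-6, -2), 4)) = Mul(Mul(Rational(1, 8), Pow(Add(6, 20), -1), Add(-12, Mul(-9, 20), Mul(-2, 6))), Add(Mul(-6, -2), 4)) = Mul(Mul(Rational(1, 8), Pow(26, -1), Add(-12, -180, -12)), Add(12, 4)) = Mul(Mul(Rational(1, 8), Rational(1, 26), -204), 16) = Mul(Rational(-51, 52), 16) = Rational(-204, 13)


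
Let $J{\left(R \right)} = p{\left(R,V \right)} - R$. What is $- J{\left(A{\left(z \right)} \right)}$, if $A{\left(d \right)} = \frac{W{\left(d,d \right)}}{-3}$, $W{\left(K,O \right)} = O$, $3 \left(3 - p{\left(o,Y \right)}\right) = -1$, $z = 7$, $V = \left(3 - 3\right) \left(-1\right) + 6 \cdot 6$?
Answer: $- \frac{17}{3} \approx -5.6667$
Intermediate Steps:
$V = 36$ ($V = 0 \left(-1\right) + 36 = 0 + 36 = 36$)
$p{\left(o,Y \right)} = \frac{10}{3}$ ($p{\left(o,Y \right)} = 3 - - \frac{1}{3} = 3 + \frac{1}{3} = \frac{10}{3}$)
$A{\left(d \right)} = - \frac{d}{3}$ ($A{\left(d \right)} = \frac{d}{-3} = d \left(- \frac{1}{3}\right) = - \frac{d}{3}$)
$J{\left(R \right)} = \frac{10}{3} - R$
$- J{\left(A{\left(z \right)} \right)} = - (\frac{10}{3} - \left(- \frac{1}{3}\right) 7) = - (\frac{10}{3} - - \frac{7}{3}) = - (\frac{10}{3} + \frac{7}{3}) = \left(-1\right) \frac{17}{3} = - \frac{17}{3}$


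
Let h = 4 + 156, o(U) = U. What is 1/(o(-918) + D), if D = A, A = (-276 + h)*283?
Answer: -1/33746 ≈ -2.9633e-5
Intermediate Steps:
h = 160
A = -32828 (A = (-276 + 160)*283 = -116*283 = -32828)
D = -32828
1/(o(-918) + D) = 1/(-918 - 32828) = 1/(-33746) = -1/33746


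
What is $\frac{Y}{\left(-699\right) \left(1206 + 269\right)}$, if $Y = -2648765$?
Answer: $\frac{529753}{206205} \approx 2.5691$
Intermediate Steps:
$\frac{Y}{\left(-699\right) \left(1206 + 269\right)} = - \frac{2648765}{\left(-699\right) \left(1206 + 269\right)} = - \frac{2648765}{\left(-699\right) 1475} = - \frac{2648765}{-1031025} = \left(-2648765\right) \left(- \frac{1}{1031025}\right) = \frac{529753}{206205}$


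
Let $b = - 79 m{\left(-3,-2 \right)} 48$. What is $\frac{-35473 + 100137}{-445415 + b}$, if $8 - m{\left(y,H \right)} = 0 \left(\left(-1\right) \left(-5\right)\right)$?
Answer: $- \frac{64664}{475751} \approx -0.13592$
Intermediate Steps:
$m{\left(y,H \right)} = 8$ ($m{\left(y,H \right)} = 8 - 0 \left(\left(-1\right) \left(-5\right)\right) = 8 - 0 \cdot 5 = 8 - 0 = 8 + 0 = 8$)
$b = -30336$ ($b = \left(-79\right) 8 \cdot 48 = \left(-632\right) 48 = -30336$)
$\frac{-35473 + 100137}{-445415 + b} = \frac{-35473 + 100137}{-445415 - 30336} = \frac{64664}{-475751} = 64664 \left(- \frac{1}{475751}\right) = - \frac{64664}{475751}$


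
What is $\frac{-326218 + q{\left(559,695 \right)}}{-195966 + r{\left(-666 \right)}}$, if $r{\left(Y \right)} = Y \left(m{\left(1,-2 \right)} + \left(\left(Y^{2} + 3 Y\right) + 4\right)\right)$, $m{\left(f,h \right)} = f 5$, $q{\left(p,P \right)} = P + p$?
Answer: $\frac{81241}{73569897} \approx 0.0011043$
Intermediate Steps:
$m{\left(f,h \right)} = 5 f$
$r{\left(Y \right)} = Y \left(9 + Y^{2} + 3 Y\right)$ ($r{\left(Y \right)} = Y \left(5 \cdot 1 + \left(\left(Y^{2} + 3 Y\right) + 4\right)\right) = Y \left(5 + \left(4 + Y^{2} + 3 Y\right)\right) = Y \left(9 + Y^{2} + 3 Y\right)$)
$\frac{-326218 + q{\left(559,695 \right)}}{-195966 + r{\left(-666 \right)}} = \frac{-326218 + \left(695 + 559\right)}{-195966 - 666 \left(9 + \left(-666\right)^{2} + 3 \left(-666\right)\right)} = \frac{-326218 + 1254}{-195966 - 666 \left(9 + 443556 - 1998\right)} = - \frac{324964}{-195966 - 294083622} = - \frac{324964}{-294279588} = \left(-324964\right) \left(- \frac{1}{294279588}\right) = \frac{81241}{73569897}$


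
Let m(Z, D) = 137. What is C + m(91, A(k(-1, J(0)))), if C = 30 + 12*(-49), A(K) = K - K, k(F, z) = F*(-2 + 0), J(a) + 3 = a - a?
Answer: -421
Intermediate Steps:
J(a) = -3 (J(a) = -3 + (a - a) = -3 + 0 = -3)
k(F, z) = -2*F (k(F, z) = F*(-2) = -2*F)
A(K) = 0
C = -558 (C = 30 - 588 = -558)
C + m(91, A(k(-1, J(0)))) = -558 + 137 = -421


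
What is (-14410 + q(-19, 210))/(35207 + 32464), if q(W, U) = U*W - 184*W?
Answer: -1656/7519 ≈ -0.22024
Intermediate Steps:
q(W, U) = -184*W + U*W
(-14410 + q(-19, 210))/(35207 + 32464) = (-14410 - 19*(-184 + 210))/(35207 + 32464) = (-14410 - 19*26)/67671 = (-14410 - 494)*(1/67671) = -14904*1/67671 = -1656/7519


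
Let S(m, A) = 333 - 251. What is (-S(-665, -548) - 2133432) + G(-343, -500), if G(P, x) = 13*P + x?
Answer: -2138473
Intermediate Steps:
S(m, A) = 82
G(P, x) = x + 13*P
(-S(-665, -548) - 2133432) + G(-343, -500) = (-1*82 - 2133432) + (-500 + 13*(-343)) = (-82 - 2133432) + (-500 - 4459) = -2133514 - 4959 = -2138473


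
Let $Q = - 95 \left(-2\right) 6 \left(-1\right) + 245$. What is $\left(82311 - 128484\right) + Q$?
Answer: $-47068$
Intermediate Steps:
$Q = -895$ ($Q = - 95 \left(\left(-12\right) \left(-1\right)\right) + 245 = \left(-95\right) 12 + 245 = -1140 + 245 = -895$)
$\left(82311 - 128484\right) + Q = \left(82311 - 128484\right) - 895 = -46173 - 895 = -47068$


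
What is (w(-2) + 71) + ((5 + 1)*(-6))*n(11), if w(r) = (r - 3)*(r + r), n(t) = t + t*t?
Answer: -4661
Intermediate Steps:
n(t) = t + t²
w(r) = 2*r*(-3 + r) (w(r) = (-3 + r)*(2*r) = 2*r*(-3 + r))
(w(-2) + 71) + ((5 + 1)*(-6))*n(11) = (2*(-2)*(-3 - 2) + 71) + ((5 + 1)*(-6))*(11*(1 + 11)) = (2*(-2)*(-5) + 71) + (6*(-6))*(11*12) = (20 + 71) - 36*132 = 91 - 4752 = -4661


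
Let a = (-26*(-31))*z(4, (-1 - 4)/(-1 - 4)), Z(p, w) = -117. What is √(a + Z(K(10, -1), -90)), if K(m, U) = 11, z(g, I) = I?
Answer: √689 ≈ 26.249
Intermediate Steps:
a = 806 (a = (-26*(-31))*((-1 - 4)/(-1 - 4)) = 806*(-5/(-5)) = 806*(-5*(-⅕)) = 806*1 = 806)
√(a + Z(K(10, -1), -90)) = √(806 - 117) = √689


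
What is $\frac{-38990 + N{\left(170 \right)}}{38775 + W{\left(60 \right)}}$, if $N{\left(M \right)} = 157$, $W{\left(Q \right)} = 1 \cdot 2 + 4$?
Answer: $- \frac{38833}{38781} \approx -1.0013$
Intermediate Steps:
$W{\left(Q \right)} = 6$ ($W{\left(Q \right)} = 2 + 4 = 6$)
$\frac{-38990 + N{\left(170 \right)}}{38775 + W{\left(60 \right)}} = \frac{-38990 + 157}{38775 + 6} = - \frac{38833}{38781}$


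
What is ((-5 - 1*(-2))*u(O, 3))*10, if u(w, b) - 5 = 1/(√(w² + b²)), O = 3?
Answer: -150 - 5*√2 ≈ -157.07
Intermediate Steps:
u(w, b) = 5 + (b² + w²)^(-½) (u(w, b) = 5 + 1/(√(w² + b²)) = 5 + 1/(√(b² + w²)) = 5 + (b² + w²)^(-½))
((-5 - 1*(-2))*u(O, 3))*10 = ((-5 - 1*(-2))*(5 + (3² + 3²)^(-½)))*10 = ((-5 + 2)*(5 + (9 + 9)^(-½)))*10 = -3*(5 + 18^(-½))*10 = -3*(5 + √2/6)*10 = (-15 - √2/2)*10 = -150 - 5*√2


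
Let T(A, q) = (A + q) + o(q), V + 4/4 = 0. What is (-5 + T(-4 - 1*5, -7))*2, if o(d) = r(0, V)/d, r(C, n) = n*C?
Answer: -42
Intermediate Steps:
V = -1 (V = -1 + 0 = -1)
r(C, n) = C*n
o(d) = 0 (o(d) = (0*(-1))/d = 0/d = 0)
T(A, q) = A + q (T(A, q) = (A + q) + 0 = A + q)
(-5 + T(-4 - 1*5, -7))*2 = (-5 + ((-4 - 1*5) - 7))*2 = (-5 + ((-4 - 5) - 7))*2 = (-5 + (-9 - 7))*2 = (-5 - 16)*2 = -21*2 = -42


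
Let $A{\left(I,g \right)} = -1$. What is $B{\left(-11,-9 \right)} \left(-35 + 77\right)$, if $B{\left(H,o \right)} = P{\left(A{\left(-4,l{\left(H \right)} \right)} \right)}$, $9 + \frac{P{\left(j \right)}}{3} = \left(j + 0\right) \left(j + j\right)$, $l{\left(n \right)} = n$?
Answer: $-882$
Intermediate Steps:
$P{\left(j \right)} = -27 + 6 j^{2}$ ($P{\left(j \right)} = -27 + 3 \left(j + 0\right) \left(j + j\right) = -27 + 3 j 2 j = -27 + 3 \cdot 2 j^{2} = -27 + 6 j^{2}$)
$B{\left(H,o \right)} = -21$ ($B{\left(H,o \right)} = -27 + 6 \left(-1\right)^{2} = -27 + 6 \cdot 1 = -27 + 6 = -21$)
$B{\left(-11,-9 \right)} \left(-35 + 77\right) = - 21 \left(-35 + 77\right) = \left(-21\right) 42 = -882$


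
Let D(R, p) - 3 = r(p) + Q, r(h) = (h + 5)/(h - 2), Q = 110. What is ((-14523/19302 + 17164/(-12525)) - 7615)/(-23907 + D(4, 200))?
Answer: 20256466376883/63273417241825 ≈ 0.32014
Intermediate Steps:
r(h) = (5 + h)/(-2 + h)
D(R, p) = 113 + (5 + p)/(-2 + p) (D(R, p) = 3 + ((5 + p)/(-2 + p) + 110) = 3 + (110 + (5 + p)/(-2 + p)) = 113 + (5 + p)/(-2 + p))
((-14523/19302 + 17164/(-12525)) - 7615)/(-23907 + D(4, 200)) = ((-14523/19302 + 17164/(-12525)) - 7615)/(-23907 + (-221 + 114*200)/(-2 + 200)) = ((-14523*1/19302 + 17164*(-1/12525)) - 7615)/(-23907 + (-221 + 22800)/198) = ((-4841/6434 - 17164/12525) - 7615)/(-23907 + (1/198)*22579) = (-171066701/80585850 - 7615)/(-23907 + 22579/198) = -613832314451/(80585850*(-4711007/198)) = -613832314451/80585850*(-198/4711007) = 20256466376883/63273417241825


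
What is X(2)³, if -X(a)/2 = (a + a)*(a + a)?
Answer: -32768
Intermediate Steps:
X(a) = -8*a² (X(a) = -2*(a + a)*(a + a) = -2*2*a*2*a = -8*a²)
X(2)³ = (-8*2²)³ = (-8*4)³ = (-32)³ = -32768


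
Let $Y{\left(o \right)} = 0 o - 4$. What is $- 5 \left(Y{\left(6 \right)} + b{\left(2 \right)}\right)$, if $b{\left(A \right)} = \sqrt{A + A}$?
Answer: $10$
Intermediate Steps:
$Y{\left(o \right)} = -4$ ($Y{\left(o \right)} = 0 - 4 = -4$)
$b{\left(A \right)} = \sqrt{2} \sqrt{A}$ ($b{\left(A \right)} = \sqrt{2 A} = \sqrt{2} \sqrt{A}$)
$- 5 \left(Y{\left(6 \right)} + b{\left(2 \right)}\right) = - 5 \left(-4 + \sqrt{2} \sqrt{2}\right) = - 5 \left(-4 + 2\right) = \left(-5\right) \left(-2\right) = 10$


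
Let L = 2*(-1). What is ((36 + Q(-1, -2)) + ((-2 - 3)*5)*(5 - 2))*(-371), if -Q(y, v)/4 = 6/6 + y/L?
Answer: 16695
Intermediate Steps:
L = -2
Q(y, v) = -4 + 2*y (Q(y, v) = -4*(6/6 + y/(-2)) = -4*(6*(⅙) + y*(-½)) = -4*(1 - y/2) = -4 + 2*y)
((36 + Q(-1, -2)) + ((-2 - 3)*5)*(5 - 2))*(-371) = ((36 + (-4 + 2*(-1))) + ((-2 - 3)*5)*(5 - 2))*(-371) = ((36 + (-4 - 2)) - 5*5*3)*(-371) = ((36 - 6) - 25*3)*(-371) = (30 - 75)*(-371) = -45*(-371) = 16695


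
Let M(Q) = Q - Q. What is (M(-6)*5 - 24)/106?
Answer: -12/53 ≈ -0.22642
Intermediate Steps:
M(Q) = 0
(M(-6)*5 - 24)/106 = (0*5 - 24)/106 = (0 - 24)/106 = (1/106)*(-24) = -12/53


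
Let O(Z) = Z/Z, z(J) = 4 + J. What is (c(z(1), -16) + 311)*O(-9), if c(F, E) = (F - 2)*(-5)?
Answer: 296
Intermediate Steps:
c(F, E) = 10 - 5*F (c(F, E) = (-2 + F)*(-5) = 10 - 5*F)
O(Z) = 1
(c(z(1), -16) + 311)*O(-9) = ((10 - 5*(4 + 1)) + 311)*1 = ((10 - 5*5) + 311)*1 = ((10 - 25) + 311)*1 = (-15 + 311)*1 = 296*1 = 296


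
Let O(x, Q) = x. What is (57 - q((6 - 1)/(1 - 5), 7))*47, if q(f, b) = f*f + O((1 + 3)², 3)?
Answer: 29657/16 ≈ 1853.6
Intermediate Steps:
q(f, b) = 16 + f² (q(f, b) = f*f + (1 + 3)² = f² + 4² = f² + 16 = 16 + f²)
(57 - q((6 - 1)/(1 - 5), 7))*47 = (57 - (16 + ((6 - 1)/(1 - 5))²))*47 = (57 - (16 + (5/(-4))²))*47 = (57 - (16 + (5*(-¼))²))*47 = (57 - (16 + (-5/4)²))*47 = (57 - (16 + 25/16))*47 = (57 - 1*281/16)*47 = (57 - 281/16)*47 = (631/16)*47 = 29657/16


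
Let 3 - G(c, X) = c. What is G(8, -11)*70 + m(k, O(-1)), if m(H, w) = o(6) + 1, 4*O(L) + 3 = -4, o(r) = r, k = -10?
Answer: -343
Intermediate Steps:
G(c, X) = 3 - c
O(L) = -7/4 (O(L) = -3/4 + (1/4)*(-4) = -3/4 - 1 = -7/4)
m(H, w) = 7 (m(H, w) = 6 + 1 = 7)
G(8, -11)*70 + m(k, O(-1)) = (3 - 1*8)*70 + 7 = (3 - 8)*70 + 7 = -5*70 + 7 = -350 + 7 = -343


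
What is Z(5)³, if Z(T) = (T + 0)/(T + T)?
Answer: ⅛ ≈ 0.12500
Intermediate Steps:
Z(T) = ½ (Z(T) = T/((2*T)) = T*(1/(2*T)) = ½)
Z(5)³ = (½)³ = ⅛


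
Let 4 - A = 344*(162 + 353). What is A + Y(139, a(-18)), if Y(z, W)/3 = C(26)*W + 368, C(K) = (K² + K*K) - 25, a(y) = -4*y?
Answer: 110580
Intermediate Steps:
C(K) = -25 + 2*K² (C(K) = (K² + K²) - 25 = 2*K² - 25 = -25 + 2*K²)
Y(z, W) = 1104 + 3981*W (Y(z, W) = 3*((-25 + 2*26²)*W + 368) = 3*((-25 + 2*676)*W + 368) = 3*((-25 + 1352)*W + 368) = 3*(1327*W + 368) = 3*(368 + 1327*W) = 1104 + 3981*W)
A = -177156 (A = 4 - 344*(162 + 353) = 4 - 344*515 = 4 - 1*177160 = 4 - 177160 = -177156)
A + Y(139, a(-18)) = -177156 + (1104 + 3981*(-4*(-18))) = -177156 + (1104 + 3981*72) = -177156 + (1104 + 286632) = -177156 + 287736 = 110580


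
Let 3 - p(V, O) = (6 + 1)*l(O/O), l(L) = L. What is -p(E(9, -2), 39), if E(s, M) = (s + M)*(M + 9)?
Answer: 4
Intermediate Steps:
E(s, M) = (9 + M)*(M + s) (E(s, M) = (M + s)*(9 + M) = (9 + M)*(M + s))
p(V, O) = -4 (p(V, O) = 3 - (6 + 1)*O/O = 3 - 7 = -4)
-p(E(9, -2), 39) = -1*(-4) = 4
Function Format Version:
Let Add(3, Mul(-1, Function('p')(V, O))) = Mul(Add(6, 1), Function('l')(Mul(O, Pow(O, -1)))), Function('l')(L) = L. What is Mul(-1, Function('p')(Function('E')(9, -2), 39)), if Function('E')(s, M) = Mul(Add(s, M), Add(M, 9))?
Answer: 4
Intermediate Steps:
Function('E')(s, M) = Mul(Add(9, M), Add(M, s)) (Function('E')(s, M) = Mul(Add(M, s), Add(9, M)) = Mul(Add(9, M), Add(M, s)))
Function('p')(V, O) = -4 (Function('p')(V, O) = Add(3, Mul(-1, Mul(Add(6, 1), Mul(O, Pow(O, -1))))) = Add(3, Mul(-1, Mul(7, 1))) = Add(3, Mul(-1, 7)) = Add(3, -7) = -4)
Mul(-1, Function('p')(Function('E')(9, -2), 39)) = Mul(-1, -4) = 4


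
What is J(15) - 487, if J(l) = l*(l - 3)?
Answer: -307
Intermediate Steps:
J(l) = l*(-3 + l)
J(15) - 487 = 15*(-3 + 15) - 487 = 15*12 - 487 = 180 - 487 = -307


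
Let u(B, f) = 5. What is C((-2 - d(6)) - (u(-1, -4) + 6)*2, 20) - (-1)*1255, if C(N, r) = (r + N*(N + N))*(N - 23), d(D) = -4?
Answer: -34005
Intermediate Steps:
C(N, r) = (-23 + N)*(r + 2*N**2) (C(N, r) = (r + N*(2*N))*(-23 + N) = (r + 2*N**2)*(-23 + N) = (-23 + N)*(r + 2*N**2))
C((-2 - d(6)) - (u(-1, -4) + 6)*2, 20) - (-1)*1255 = (-46*((-2 - 1*(-4)) - (5 + 6)*2)**2 - 23*20 + 2*((-2 - 1*(-4)) - (5 + 6)*2)**3 + ((-2 - 1*(-4)) - (5 + 6)*2)*20) - (-1)*1255 = (-46*((-2 + 4) - 11*2)**2 - 460 + 2*((-2 + 4) - 11*2)**3 + ((-2 + 4) - 11*2)*20) - 1*(-1255) = (-46*(2 - 1*22)**2 - 460 + 2*(2 - 1*22)**3 + (2 - 1*22)*20) + 1255 = (-46*(2 - 22)**2 - 460 + 2*(2 - 22)**3 + (2 - 22)*20) + 1255 = (-46*(-20)**2 - 460 + 2*(-20)**3 - 20*20) + 1255 = (-46*400 - 460 + 2*(-8000) - 400) + 1255 = (-18400 - 460 - 16000 - 400) + 1255 = -35260 + 1255 = -34005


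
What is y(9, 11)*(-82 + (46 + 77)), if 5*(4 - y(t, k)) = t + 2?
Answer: 369/5 ≈ 73.800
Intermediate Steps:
y(t, k) = 18/5 - t/5 (y(t, k) = 4 - (t + 2)/5 = 4 - (2 + t)/5 = 4 + (-⅖ - t/5) = 18/5 - t/5)
y(9, 11)*(-82 + (46 + 77)) = (18/5 - ⅕*9)*(-82 + (46 + 77)) = (18/5 - 9/5)*(-82 + 123) = (9/5)*41 = 369/5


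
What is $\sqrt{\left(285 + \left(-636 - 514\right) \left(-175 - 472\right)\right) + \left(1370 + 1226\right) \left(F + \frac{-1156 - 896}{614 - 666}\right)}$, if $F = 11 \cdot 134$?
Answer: $\frac{3 \sqrt{87753835}}{13} \approx 2161.8$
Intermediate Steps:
$F = 1474$
$\sqrt{\left(285 + \left(-636 - 514\right) \left(-175 - 472\right)\right) + \left(1370 + 1226\right) \left(F + \frac{-1156 - 896}{614 - 666}\right)} = \sqrt{\left(285 + \left(-636 - 514\right) \left(-175 - 472\right)\right) + \left(1370 + 1226\right) \left(1474 + \frac{-1156 - 896}{614 - 666}\right)} = \sqrt{\left(285 - -744050\right) + 2596 \left(1474 - \frac{2052}{-52}\right)} = \sqrt{\left(285 + 744050\right) + 2596 \left(1474 - - \frac{513}{13}\right)} = \sqrt{744335 + 2596 \left(1474 + \frac{513}{13}\right)} = \sqrt{744335 + 2596 \cdot \frac{19675}{13}} = \sqrt{744335 + \frac{51076300}{13}} = \sqrt{\frac{60752655}{13}} = \frac{3 \sqrt{87753835}}{13}$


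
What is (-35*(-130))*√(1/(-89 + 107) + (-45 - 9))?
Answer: 2275*I*√1942/3 ≈ 33418.0*I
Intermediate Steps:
(-35*(-130))*√(1/(-89 + 107) + (-45 - 9)) = 4550*√(1/18 - 54) = 4550*√(-971/18) = 4550*(I*√1942/6) = 2275*I*√1942/3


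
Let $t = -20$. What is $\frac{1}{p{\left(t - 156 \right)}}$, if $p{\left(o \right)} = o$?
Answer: $- \frac{1}{176} \approx -0.0056818$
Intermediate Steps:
$\frac{1}{p{\left(t - 156 \right)}} = \frac{1}{-20 - 156} = \frac{1}{-176} = - \frac{1}{176}$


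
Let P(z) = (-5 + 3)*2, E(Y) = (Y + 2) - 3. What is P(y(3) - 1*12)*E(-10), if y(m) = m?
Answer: 44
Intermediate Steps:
E(Y) = -1 + Y (E(Y) = (2 + Y) - 3 = -1 + Y)
P(z) = -4 (P(z) = -2*2 = -4)
P(y(3) - 1*12)*E(-10) = -4*(-1 - 10) = -4*(-11) = 44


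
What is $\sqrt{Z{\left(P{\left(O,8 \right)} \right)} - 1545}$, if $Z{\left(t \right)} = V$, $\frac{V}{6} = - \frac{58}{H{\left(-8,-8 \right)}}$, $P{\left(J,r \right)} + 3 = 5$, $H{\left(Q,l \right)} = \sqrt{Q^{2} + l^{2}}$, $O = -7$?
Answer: $\frac{\sqrt{-6180 - 87 \sqrt{2}}}{2} \approx 39.696 i$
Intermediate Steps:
$P{\left(J,r \right)} = 2$ ($P{\left(J,r \right)} = -3 + 5 = 2$)
$V = - \frac{87 \sqrt{2}}{4}$ ($V = 6 \left(- \frac{58}{\sqrt{\left(-8\right)^{2} + \left(-8\right)^{2}}}\right) = 6 \left(- \frac{58}{\sqrt{64 + 64}}\right) = 6 \left(- \frac{58}{\sqrt{128}}\right) = 6 \left(- \frac{58}{8 \sqrt{2}}\right) = 6 \left(- 58 \frac{\sqrt{2}}{16}\right) = 6 \left(- \frac{29 \sqrt{2}}{8}\right) = - \frac{87 \sqrt{2}}{4} \approx -30.759$)
$Z{\left(t \right)} = - \frac{87 \sqrt{2}}{4}$
$\sqrt{Z{\left(P{\left(O,8 \right)} \right)} - 1545} = \sqrt{- \frac{87 \sqrt{2}}{4} - 1545} = \sqrt{-1545 - \frac{87 \sqrt{2}}{4}}$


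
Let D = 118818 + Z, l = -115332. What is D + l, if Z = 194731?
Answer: 198217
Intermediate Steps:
D = 313549 (D = 118818 + 194731 = 313549)
D + l = 313549 - 115332 = 198217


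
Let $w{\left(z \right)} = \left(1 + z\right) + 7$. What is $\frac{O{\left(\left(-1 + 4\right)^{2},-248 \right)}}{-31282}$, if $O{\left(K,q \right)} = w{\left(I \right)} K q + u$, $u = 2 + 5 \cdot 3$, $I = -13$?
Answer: $- \frac{11177}{31282} \approx -0.3573$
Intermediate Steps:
$w{\left(z \right)} = 8 + z$
$u = 17$ ($u = 2 + 15 = 17$)
$O{\left(K,q \right)} = 17 - 5 K q$ ($O{\left(K,q \right)} = \left(8 - 13\right) K q + 17 = - 5 K q + 17 = 17 - 5 K q$)
$\frac{O{\left(\left(-1 + 4\right)^{2},-248 \right)}}{-31282} = \frac{17 - 5 \left(-1 + 4\right)^{2} \left(-248\right)}{-31282} = \left(17 - 5 \cdot 3^{2} \left(-248\right)\right) \left(- \frac{1}{31282}\right) = \left(17 - 45 \left(-248\right)\right) \left(- \frac{1}{31282}\right) = \left(17 + 11160\right) \left(- \frac{1}{31282}\right) = 11177 \left(- \frac{1}{31282}\right) = - \frac{11177}{31282}$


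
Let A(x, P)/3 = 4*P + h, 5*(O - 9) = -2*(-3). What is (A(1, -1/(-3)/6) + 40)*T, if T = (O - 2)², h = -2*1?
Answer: 174824/75 ≈ 2331.0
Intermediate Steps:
O = 51/5 (O = 9 + (-2*(-3))/5 = 9 + (⅕)*6 = 9 + 6/5 = 51/5 ≈ 10.200)
h = -2
T = 1681/25 (T = (51/5 - 2)² = (41/5)² = 1681/25 ≈ 67.240)
A(x, P) = -6 + 12*P (A(x, P) = 3*(4*P - 2) = 3*(-2 + 4*P) = -6 + 12*P)
(A(1, -1/(-3)/6) + 40)*T = ((-6 + 12*(-1/(-3)/6)) + 40)*(1681/25) = ((-6 + 12*(-1*(-⅓)*(⅙))) + 40)*(1681/25) = ((-6 + 12*((⅓)*(⅙))) + 40)*(1681/25) = ((-6 + 12*(1/18)) + 40)*(1681/25) = ((-6 + ⅔) + 40)*(1681/25) = (-16/3 + 40)*(1681/25) = (104/3)*(1681/25) = 174824/75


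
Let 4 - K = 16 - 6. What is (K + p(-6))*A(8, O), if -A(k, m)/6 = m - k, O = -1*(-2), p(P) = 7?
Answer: 36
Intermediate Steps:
O = 2
K = -6 (K = 4 - (16 - 6) = 4 - 1*10 = 4 - 10 = -6)
A(k, m) = -6*m + 6*k (A(k, m) = -6*(m - k) = -6*m + 6*k)
(K + p(-6))*A(8, O) = (-6 + 7)*(-6*2 + 6*8) = 1*(-12 + 48) = 1*36 = 36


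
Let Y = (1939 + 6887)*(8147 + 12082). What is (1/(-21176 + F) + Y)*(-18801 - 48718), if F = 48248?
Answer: -326350799029808191/27072 ≈ -1.2055e+13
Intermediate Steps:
Y = 178541154 (Y = 8826*20229 = 178541154)
(1/(-21176 + F) + Y)*(-18801 - 48718) = (1/(-21176 + 48248) + 178541154)*(-18801 - 48718) = (1/27072 + 178541154)*(-67519) = (4833466121089/27072)*(-67519) = -326350799029808191/27072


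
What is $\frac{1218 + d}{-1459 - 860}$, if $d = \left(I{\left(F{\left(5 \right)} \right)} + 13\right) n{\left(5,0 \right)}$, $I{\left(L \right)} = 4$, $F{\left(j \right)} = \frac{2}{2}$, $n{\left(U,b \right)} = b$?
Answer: $- \frac{406}{773} \approx -0.52523$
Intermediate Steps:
$F{\left(j \right)} = 1$ ($F{\left(j \right)} = 2 \cdot \frac{1}{2} = 1$)
$d = 0$ ($d = \left(4 + 13\right) 0 = 17 \cdot 0 = 0$)
$\frac{1218 + d}{-1459 - 860} = \frac{1218 + 0}{-1459 - 860} = \frac{1218}{-2319} = 1218 \left(- \frac{1}{2319}\right) = - \frac{406}{773}$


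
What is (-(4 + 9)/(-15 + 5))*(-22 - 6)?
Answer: -182/5 ≈ -36.400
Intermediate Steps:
(-(4 + 9)/(-15 + 5))*(-22 - 6) = -13/(-10)*(-28) = -13*(-1)/10*(-28) = -1*(-13/10)*(-28) = (13/10)*(-28) = -182/5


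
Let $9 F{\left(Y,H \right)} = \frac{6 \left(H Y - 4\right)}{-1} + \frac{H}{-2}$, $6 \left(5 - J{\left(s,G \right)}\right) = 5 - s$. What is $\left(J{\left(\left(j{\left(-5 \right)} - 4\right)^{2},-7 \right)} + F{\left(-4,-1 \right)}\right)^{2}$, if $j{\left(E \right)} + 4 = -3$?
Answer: $\frac{192721}{324} \approx 594.82$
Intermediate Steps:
$j{\left(E \right)} = -7$ ($j{\left(E \right)} = -4 - 3 = -7$)
$J{\left(s,G \right)} = \frac{25}{6} + \frac{s}{6}$ ($J{\left(s,G \right)} = 5 - \frac{5 - s}{6} = 5 + \left(- \frac{5}{6} + \frac{s}{6}\right) = \frac{25}{6} + \frac{s}{6}$)
$F{\left(Y,H \right)} = \frac{8}{3} - \frac{H}{18} - \frac{2 H Y}{3}$ ($F{\left(Y,H \right)} = \frac{\frac{6 \left(H Y - 4\right)}{-1} + \frac{H}{-2}}{9} = \frac{6 \left(-4 + H Y\right) \left(-1\right) + H \left(- \frac{1}{2}\right)}{9} = \frac{\left(-24 + 6 H Y\right) \left(-1\right) - \frac{H}{2}}{9} = \frac{\left(24 - 6 H Y\right) - \frac{H}{2}}{9} = \frac{24 - \frac{H}{2} - 6 H Y}{9} = \frac{8}{3} - \frac{H}{18} - \frac{2 H Y}{3}$)
$\left(J{\left(\left(j{\left(-5 \right)} - 4\right)^{2},-7 \right)} + F{\left(-4,-1 \right)}\right)^{2} = \left(\left(\frac{25}{6} + \frac{\left(-7 - 4\right)^{2}}{6}\right) - \left(- \frac{49}{18} + \frac{8}{3}\right)\right)^{2} = \left(\left(\frac{25}{6} + \frac{\left(-11\right)^{2}}{6}\right) + \left(\frac{8}{3} + \frac{1}{18} - \frac{8}{3}\right)\right)^{2} = \left(\left(\frac{25}{6} + \frac{1}{6} \cdot 121\right) + \frac{1}{18}\right)^{2} = \left(\left(\frac{25}{6} + \frac{121}{6}\right) + \frac{1}{18}\right)^{2} = \left(\frac{73}{3} + \frac{1}{18}\right)^{2} = \left(\frac{439}{18}\right)^{2} = \frac{192721}{324}$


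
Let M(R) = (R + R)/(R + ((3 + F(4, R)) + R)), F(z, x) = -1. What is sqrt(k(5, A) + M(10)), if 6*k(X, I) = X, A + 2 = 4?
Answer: sqrt(7590)/66 ≈ 1.3200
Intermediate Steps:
A = 2 (A = -2 + 4 = 2)
k(X, I) = X/6
M(R) = 2*R/(2 + 2*R) (M(R) = (R + R)/(R + ((3 - 1) + R)) = (2*R)/(R + (2 + R)) = (2*R)/(2 + 2*R) = 2*R/(2 + 2*R))
sqrt(k(5, A) + M(10)) = sqrt((1/6)*5 + 10/(1 + 10)) = sqrt(5/6 + 10/11) = sqrt(115/66) = sqrt(7590)/66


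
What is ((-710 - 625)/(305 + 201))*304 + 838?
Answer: 9094/253 ≈ 35.945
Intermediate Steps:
((-710 - 625)/(305 + 201))*304 + 838 = -1335/506*304 + 838 = -202920/253 + 838 = 9094/253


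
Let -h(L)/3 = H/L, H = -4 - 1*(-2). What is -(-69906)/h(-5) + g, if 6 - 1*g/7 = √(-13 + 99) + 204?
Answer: -59641 - 7*√86 ≈ -59706.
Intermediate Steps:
H = -2 (H = -4 + 2 = -2)
g = -1386 - 7*√86 (g = 42 - 7*(√(-13 + 99) + 204) = 42 - 7*(√86 + 204) = 42 - 7*(204 + √86) = 42 + (-1428 - 7*√86) = -1386 - 7*√86 ≈ -1450.9)
h(L) = 6/L (h(L) = -(-6)/L = 6/L)
-(-69906)/h(-5) + g = -(-69906)/(6/(-5)) + (-1386 - 7*√86) = -(-69906)/(6*(-⅕)) + (-1386 - 7*√86) = -(-69906)/(-6/5) + (-1386 - 7*√86) = -(-69906)*(-5)/6 + (-1386 - 7*√86) = -191*305 + (-1386 - 7*√86) = -58255 + (-1386 - 7*√86) = -59641 - 7*√86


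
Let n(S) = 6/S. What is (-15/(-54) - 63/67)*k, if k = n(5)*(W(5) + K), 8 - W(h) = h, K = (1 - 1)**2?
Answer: -799/335 ≈ -2.3851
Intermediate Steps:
K = 0 (K = 0**2 = 0)
W(h) = 8 - h
k = 18/5 (k = (6/5)*((8 - 1*5) + 0) = (6*(1/5))*((8 - 5) + 0) = 6*(3 + 0)/5 = (6/5)*3 = 18/5 ≈ 3.6000)
(-15/(-54) - 63/67)*k = (-15/(-54) - 63/67)*(18/5) = (-15*(-1/54) - 63*1/67)*(18/5) = (5/18 - 63/67)*(18/5) = -799/1206*18/5 = -799/335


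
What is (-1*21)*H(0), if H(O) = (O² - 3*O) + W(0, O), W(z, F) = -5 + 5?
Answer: 0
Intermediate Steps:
W(z, F) = 0
H(O) = O² - 3*O (H(O) = (O² - 3*O) + 0 = O² - 3*O)
(-1*21)*H(0) = (-1*21)*(0*(-3 + 0)) = -0*(-3) = -21*0 = 0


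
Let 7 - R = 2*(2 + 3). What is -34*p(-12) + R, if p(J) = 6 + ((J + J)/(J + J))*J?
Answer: 201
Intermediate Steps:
p(J) = 6 + J (p(J) = 6 + ((2*J)/((2*J)))*J = 6 + ((2*J)*(1/(2*J)))*J = 6 + 1*J = 6 + J)
R = -3 (R = 7 - 2*(2 + 3) = 7 - 2*5 = 7 - 1*10 = 7 - 10 = -3)
-34*p(-12) + R = -34*(6 - 12) - 3 = -34*(-6) - 3 = 204 - 3 = 201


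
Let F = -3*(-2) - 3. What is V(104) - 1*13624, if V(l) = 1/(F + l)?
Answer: -1457767/107 ≈ -13624.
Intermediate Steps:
F = 3 (F = 6 - 3 = 3)
V(l) = 1/(3 + l)
V(104) - 1*13624 = 1/(3 + 104) - 1*13624 = 1/107 - 13624 = -1457767/107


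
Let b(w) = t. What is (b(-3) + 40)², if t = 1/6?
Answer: 58081/36 ≈ 1613.4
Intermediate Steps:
t = ⅙ ≈ 0.16667
b(w) = ⅙
(b(-3) + 40)² = (⅙ + 40)² = (241/6)² = 58081/36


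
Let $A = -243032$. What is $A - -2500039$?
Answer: $2257007$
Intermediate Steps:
$A - -2500039 = -243032 - -2500039 = -243032 + 2500039 = 2257007$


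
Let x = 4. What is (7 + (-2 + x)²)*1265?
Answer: 13915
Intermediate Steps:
(7 + (-2 + x)²)*1265 = (7 + (-2 + 4)²)*1265 = (7 + 2²)*1265 = (7 + 4)*1265 = 11*1265 = 13915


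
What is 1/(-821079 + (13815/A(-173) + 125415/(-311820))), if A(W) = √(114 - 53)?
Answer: -801634952073692/658202892569965891167 - 663336349040*√61/1974608677709897673501 ≈ -1.2205e-6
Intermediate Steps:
A(W) = √61
1/(-821079 + (13815/A(-173) + 125415/(-311820))) = 1/(-821079 + (13815/(√61) + 125415/(-311820))) = 1/(-821079 + (13815*(√61/61) + 125415*(-1/311820))) = 1/(-821079 + (13815*√61/61 - 8361/20788)) = 1/(-821079 + (-8361/20788 + 13815*√61/61)) = 1/(-17068598613/20788 + 13815*√61/61)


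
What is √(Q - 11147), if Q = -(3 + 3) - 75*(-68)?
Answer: I*√6053 ≈ 77.801*I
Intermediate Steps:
Q = 5094 (Q = -1*6 + 5100 = -6 + 5100 = 5094)
√(Q - 11147) = √(5094 - 11147) = √(-6053) = I*√6053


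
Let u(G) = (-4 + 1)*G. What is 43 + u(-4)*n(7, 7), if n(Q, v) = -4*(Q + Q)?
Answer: -629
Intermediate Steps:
u(G) = -3*G
n(Q, v) = -8*Q
43 + u(-4)*n(7, 7) = 43 + (-3*(-4))*(-8*7) = 43 + 12*(-56) = 43 - 672 = -629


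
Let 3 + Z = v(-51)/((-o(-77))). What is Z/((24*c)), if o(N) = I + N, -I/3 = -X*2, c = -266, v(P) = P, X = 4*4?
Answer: 1/20216 ≈ 4.9466e-5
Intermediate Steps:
X = 16
I = 96 (I = -3*(-1*16)*2 = -(-48)*2 = -3*(-32) = 96)
o(N) = 96 + N
Z = -6/19 (Z = -3 - 51*(-1/(96 - 77)) = -3 - 51/((-1*19)) = -3 - 51/(-19) = -3 - 51*(-1/19) = -3 + 51/19 = -6/19 ≈ -0.31579)
Z/((24*c)) = -6/(19*(24*(-266))) = -6/19/(-6384) = -6/19*(-1/6384) = 1/20216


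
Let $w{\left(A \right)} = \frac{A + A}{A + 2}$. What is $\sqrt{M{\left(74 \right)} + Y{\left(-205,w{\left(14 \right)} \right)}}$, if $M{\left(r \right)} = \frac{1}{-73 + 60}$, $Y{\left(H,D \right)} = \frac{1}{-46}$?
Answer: $\frac{i \sqrt{35282}}{598} \approx 0.31411 i$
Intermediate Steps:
$w{\left(A \right)} = \frac{2 A}{2 + A}$
$Y{\left(H,D \right)} = - \frac{1}{46}$
$M{\left(r \right)} = - \frac{1}{13}$ ($M{\left(r \right)} = \frac{1}{-13} = - \frac{1}{13}$)
$\sqrt{M{\left(74 \right)} + Y{\left(-205,w{\left(14 \right)} \right)}} = \sqrt{- \frac{1}{13} - \frac{1}{46}} = \sqrt{- \frac{59}{598}} = \frac{i \sqrt{35282}}{598}$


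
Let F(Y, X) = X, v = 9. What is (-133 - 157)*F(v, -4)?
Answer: 1160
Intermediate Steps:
(-133 - 157)*F(v, -4) = (-133 - 157)*(-4) = -290*(-4) = 1160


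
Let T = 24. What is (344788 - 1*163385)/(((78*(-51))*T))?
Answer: -181403/95472 ≈ -1.9001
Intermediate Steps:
(344788 - 1*163385)/(((78*(-51))*T)) = (344788 - 1*163385)/(((78*(-51))*24)) = (344788 - 163385)/((-3978*24)) = 181403/(-95472) = 181403*(-1/95472) = -181403/95472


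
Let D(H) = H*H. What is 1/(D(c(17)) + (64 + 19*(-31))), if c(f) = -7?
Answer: -1/476 ≈ -0.0021008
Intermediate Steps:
D(H) = H**2
1/(D(c(17)) + (64 + 19*(-31))) = 1/((-7)**2 + (64 + 19*(-31))) = 1/(49 + (64 - 589)) = 1/(49 - 525) = 1/(-476) = -1/476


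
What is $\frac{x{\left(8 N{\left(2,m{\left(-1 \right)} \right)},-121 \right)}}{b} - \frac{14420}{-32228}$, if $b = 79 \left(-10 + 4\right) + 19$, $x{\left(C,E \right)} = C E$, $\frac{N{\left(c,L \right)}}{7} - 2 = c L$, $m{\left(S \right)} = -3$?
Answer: $- \frac{4423197}{74815} \approx -59.122$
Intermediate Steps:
$N{\left(c,L \right)} = 14 + 7 L c$ ($N{\left(c,L \right)} = 14 + 7 c L = 14 + 7 L c$)
$b = -455$ ($b = 79 \left(-6\right) + 19 = -474 + 19 = -455$)
$\frac{x{\left(8 N{\left(2,m{\left(-1 \right)} \right)},-121 \right)}}{b} - \frac{14420}{-32228} = \frac{8 \left(14 + 7 \left(-3\right) 2\right) \left(-121\right)}{-455} - \frac{14420}{-32228} = 8 \left(14 - 42\right) \left(-121\right) \left(- \frac{1}{455}\right) - - \frac{515}{1151} = 8 \left(-28\right) \left(-121\right) \left(- \frac{1}{455}\right) + \frac{515}{1151} = \left(-224\right) \left(-121\right) \left(- \frac{1}{455}\right) + \frac{515}{1151} = 27104 \left(- \frac{1}{455}\right) + \frac{515}{1151} = - \frac{3872}{65} + \frac{515}{1151} = - \frac{4423197}{74815}$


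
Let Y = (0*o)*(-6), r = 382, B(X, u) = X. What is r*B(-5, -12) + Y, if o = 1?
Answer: -1910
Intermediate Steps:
Y = 0 (Y = (0*1)*(-6) = 0*(-6) = 0)
r*B(-5, -12) + Y = 382*(-5) + 0 = -1910 + 0 = -1910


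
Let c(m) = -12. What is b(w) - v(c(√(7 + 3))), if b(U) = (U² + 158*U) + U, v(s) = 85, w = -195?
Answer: 6935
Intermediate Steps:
b(U) = U² + 159*U
b(w) - v(c(√(7 + 3))) = -195*(159 - 195) - 1*85 = -195*(-36) - 85 = 7020 - 85 = 6935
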